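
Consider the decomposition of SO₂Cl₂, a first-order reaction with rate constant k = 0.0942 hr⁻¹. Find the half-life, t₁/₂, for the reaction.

7.358 hr

Step 1: For a first-order reaction, t₁/₂ = ln(2)/k
Step 2: t₁/₂ = ln(2)/0.0942
Step 3: t₁/₂ = 0.6931/0.0942 = 7.358 hr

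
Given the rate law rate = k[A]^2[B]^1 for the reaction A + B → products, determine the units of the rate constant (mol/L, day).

(mol/L)⁻²·day⁻¹

Step 1: Overall order = 2 + 1 = 3.
Step 2: rate has units mol/L·day⁻¹; [A]^2[B]^1 has units (mol/L)^3.
Step 3: k = rate/([A]^2[B]^1), so units of k = (mol/L)^(1-3)·day⁻¹ = (mol/L)⁻²·day⁻¹.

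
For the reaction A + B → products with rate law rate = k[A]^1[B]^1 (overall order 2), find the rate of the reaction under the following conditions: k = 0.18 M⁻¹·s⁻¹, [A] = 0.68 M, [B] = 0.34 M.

0.04162 M/s

Step 1: The rate law is rate = k[A]^1[B]^1, overall order = 1+1 = 2
Step 2: Substitute values: rate = 0.18 × (0.68)^1 × (0.34)^1
Step 3: rate = 0.18 × 0.68 × 0.34 = 0.041616 M/s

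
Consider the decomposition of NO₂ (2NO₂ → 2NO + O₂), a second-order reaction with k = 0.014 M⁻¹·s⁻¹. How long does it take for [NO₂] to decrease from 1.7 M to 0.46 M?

113.3 s

Step 1: For second-order: t = (1/[NO₂] - 1/[NO₂]₀)/k
Step 2: t = (1/0.46 - 1/1.7)/0.014
Step 3: t = (2.174 - 0.5882)/0.014
Step 4: t = 1.586/0.014 = 113.3 s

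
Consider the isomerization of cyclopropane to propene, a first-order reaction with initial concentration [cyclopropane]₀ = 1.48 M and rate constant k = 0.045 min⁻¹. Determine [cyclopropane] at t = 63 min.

0.0869 M

Step 1: For a first-order reaction: [cyclopropane] = [cyclopropane]₀ × e^(-kt)
Step 2: [cyclopropane] = 1.48 × e^(-0.045 × 63)
Step 3: [cyclopropane] = 1.48 × e^(-2.835)
Step 4: [cyclopropane] = 1.48 × 0.0587185 = 0.0869 M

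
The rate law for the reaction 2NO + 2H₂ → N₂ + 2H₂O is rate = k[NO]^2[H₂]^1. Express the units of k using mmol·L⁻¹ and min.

(mmol·L⁻¹)⁻²·min⁻¹

Step 1: Overall order = 2 + 1 = 3.
Step 2: rate has units mmol·L⁻¹·min⁻¹; [NO]^2[H₂]^1 has units (mmol·L⁻¹)^3.
Step 3: k = rate/([NO]^2[H₂]^1), so units of k = (mmol·L⁻¹)^(1-3)·min⁻¹ = (mmol·L⁻¹)⁻²·min⁻¹.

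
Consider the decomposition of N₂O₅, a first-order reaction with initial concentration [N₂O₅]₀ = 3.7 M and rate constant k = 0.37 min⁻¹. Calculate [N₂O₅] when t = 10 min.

0.09148 M

Step 1: For a first-order reaction: [N₂O₅] = [N₂O₅]₀ × e^(-kt)
Step 2: [N₂O₅] = 3.7 × e^(-0.37 × 10)
Step 3: [N₂O₅] = 3.7 × e^(-3.7)
Step 4: [N₂O₅] = 3.7 × 0.0247235 = 0.09148 M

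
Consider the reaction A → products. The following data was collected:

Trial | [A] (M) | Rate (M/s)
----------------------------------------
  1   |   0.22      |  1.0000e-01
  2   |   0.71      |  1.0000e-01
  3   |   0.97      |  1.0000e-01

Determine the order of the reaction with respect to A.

zeroth order (0)

Step 1: Compare trials - when concentration changes, rate stays constant.
Step 2: rate₂/rate₁ = 1.0000e-01/1.0000e-01 = 1
Step 3: [A]₂/[A]₁ = 0.71/0.22 = 3.227
Step 4: Since rate ratio ≈ (conc ratio)^0, the reaction is zeroth order.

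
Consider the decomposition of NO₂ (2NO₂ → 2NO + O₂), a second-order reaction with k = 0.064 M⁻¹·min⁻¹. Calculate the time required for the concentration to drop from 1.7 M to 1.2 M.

3.83 min

Step 1: For second-order: t = (1/[NO₂] - 1/[NO₂]₀)/k
Step 2: t = (1/1.2 - 1/1.7)/0.064
Step 3: t = (0.8333 - 0.5882)/0.064
Step 4: t = 0.2451/0.064 = 3.83 min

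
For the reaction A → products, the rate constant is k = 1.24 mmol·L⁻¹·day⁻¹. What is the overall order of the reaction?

zeroth order (0)

Step 1: The units of k for an nth-order reaction are (concentration)^(1-n)·(time)⁻¹.
Step 2: Here k has units mmol·L⁻¹·day⁻¹, so the concentration exponent is 1.
Step 3: 1 - n = 1 ⇒ n = 0. The reaction is zeroth order.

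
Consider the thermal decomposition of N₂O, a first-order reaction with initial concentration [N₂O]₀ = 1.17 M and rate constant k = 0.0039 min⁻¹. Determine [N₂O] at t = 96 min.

0.8046 M

Step 1: For a first-order reaction: [N₂O] = [N₂O]₀ × e^(-kt)
Step 2: [N₂O] = 1.17 × e^(-0.0039 × 96)
Step 3: [N₂O] = 1.17 × e^(-0.3744)
Step 4: [N₂O] = 1.17 × 0.687702 = 0.8046 M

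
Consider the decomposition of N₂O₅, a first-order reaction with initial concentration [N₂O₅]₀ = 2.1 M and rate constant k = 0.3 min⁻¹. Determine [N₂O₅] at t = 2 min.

1.153 M

Step 1: For a first-order reaction: [N₂O₅] = [N₂O₅]₀ × e^(-kt)
Step 2: [N₂O₅] = 2.1 × e^(-0.3 × 2)
Step 3: [N₂O₅] = 2.1 × e^(-0.6)
Step 4: [N₂O₅] = 2.1 × 0.548812 = 1.153 M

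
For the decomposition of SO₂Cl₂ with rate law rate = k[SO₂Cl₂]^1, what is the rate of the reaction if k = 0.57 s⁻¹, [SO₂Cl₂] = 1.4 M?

0.798 M/s

Step 1: Identify the rate law: rate = k[SO₂Cl₂]^1
Step 2: Substitute values: rate = 0.57 × (1.4)^1
Step 3: Calculate: rate = 0.57 × 1.4 = 0.798 M/s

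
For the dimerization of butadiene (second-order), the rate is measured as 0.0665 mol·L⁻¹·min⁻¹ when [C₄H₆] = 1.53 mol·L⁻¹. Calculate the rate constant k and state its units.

0.02841 (mol·L⁻¹)⁻¹·min⁻¹

Step 1: rate = k[C₄H₆]^2, so k = rate / [C₄H₆]^2.
Step 2: k = 0.0665 / (1.53)^2 = 0.0665 / 2.341.
Step 3: k = 0.02841 (mol·L⁻¹)⁻¹·min⁻¹.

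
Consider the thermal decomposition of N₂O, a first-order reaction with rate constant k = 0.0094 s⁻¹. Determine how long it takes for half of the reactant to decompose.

73.74 s

Step 1: For a first-order reaction, t₁/₂ = ln(2)/k
Step 2: t₁/₂ = ln(2)/0.0094
Step 3: t₁/₂ = 0.6931/0.0094 = 73.74 s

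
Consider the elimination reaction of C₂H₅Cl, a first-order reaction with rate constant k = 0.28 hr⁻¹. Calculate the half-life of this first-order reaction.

2.476 hr

Step 1: For a first-order reaction, t₁/₂ = ln(2)/k
Step 2: t₁/₂ = ln(2)/0.28
Step 3: t₁/₂ = 0.6931/0.28 = 2.476 hr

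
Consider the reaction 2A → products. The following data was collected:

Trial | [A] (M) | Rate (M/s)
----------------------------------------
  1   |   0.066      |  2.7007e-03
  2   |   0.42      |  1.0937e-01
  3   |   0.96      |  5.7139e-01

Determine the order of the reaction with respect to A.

second order (2)

Step 1: Compare trials to find order n where rate₂/rate₁ = ([A]₂/[A]₁)^n
Step 2: rate₂/rate₁ = 1.0937e-01/2.7007e-03 = 40.5
Step 3: [A]₂/[A]₁ = 0.42/0.066 = 6.364
Step 4: n = ln(40.5)/ln(6.364) = 2.00 ≈ 2
Step 5: The reaction is second order in A.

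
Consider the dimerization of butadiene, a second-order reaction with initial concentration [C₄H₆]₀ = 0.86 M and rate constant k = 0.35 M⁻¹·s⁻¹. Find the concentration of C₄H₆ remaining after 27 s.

0.09423 M

Step 1: For a second-order reaction: 1/[C₄H₆] = 1/[C₄H₆]₀ + kt
Step 2: 1/[C₄H₆] = 1/0.86 + 0.35 × 27
Step 3: 1/[C₄H₆] = 1.163 + 9.45 = 10.61
Step 4: [C₄H₆] = 1/10.61 = 0.09423 M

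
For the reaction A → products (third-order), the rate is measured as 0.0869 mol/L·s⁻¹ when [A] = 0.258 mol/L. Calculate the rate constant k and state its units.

5.06 (mol/L)⁻²·s⁻¹

Step 1: rate = k[A]^3, so k = rate / [A]^3.
Step 2: k = 0.0869 / (0.258)^3 = 0.0869 / 0.01717.
Step 3: k = 5.06 (mol/L)⁻²·s⁻¹.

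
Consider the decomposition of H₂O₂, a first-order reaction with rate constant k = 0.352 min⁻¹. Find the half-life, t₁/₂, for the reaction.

1.969 min

Step 1: For a first-order reaction, t₁/₂ = ln(2)/k
Step 2: t₁/₂ = ln(2)/0.352
Step 3: t₁/₂ = 0.6931/0.352 = 1.969 min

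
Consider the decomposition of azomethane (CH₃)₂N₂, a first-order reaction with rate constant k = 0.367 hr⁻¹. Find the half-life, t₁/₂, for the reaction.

1.889 hr

Step 1: For a first-order reaction, t₁/₂ = ln(2)/k
Step 2: t₁/₂ = ln(2)/0.367
Step 3: t₁/₂ = 0.6931/0.367 = 1.889 hr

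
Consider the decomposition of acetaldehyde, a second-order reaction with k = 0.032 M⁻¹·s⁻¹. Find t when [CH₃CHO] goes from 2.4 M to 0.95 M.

19.87 s

Step 1: For second-order: t = (1/[CH₃CHO] - 1/[CH₃CHO]₀)/k
Step 2: t = (1/0.95 - 1/2.4)/0.032
Step 3: t = (1.053 - 0.4167)/0.032
Step 4: t = 0.636/0.032 = 19.87 s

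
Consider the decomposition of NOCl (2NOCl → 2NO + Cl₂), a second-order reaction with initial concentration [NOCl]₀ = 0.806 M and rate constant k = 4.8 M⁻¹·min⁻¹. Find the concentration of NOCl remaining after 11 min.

0.0185 M

Step 1: For a second-order reaction: 1/[NOCl] = 1/[NOCl]₀ + kt
Step 2: 1/[NOCl] = 1/0.806 + 4.8 × 11
Step 3: 1/[NOCl] = 1.241 + 52.8 = 54.04
Step 4: [NOCl] = 1/54.04 = 0.0185 M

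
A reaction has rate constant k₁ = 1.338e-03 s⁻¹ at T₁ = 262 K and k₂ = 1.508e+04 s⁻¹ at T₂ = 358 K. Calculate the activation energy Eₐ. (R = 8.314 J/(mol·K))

131.9 kJ/mol

Step 1: Use the two-temperature Arrhenius form: ln(k₂/k₁) = -Eₐ/R × (1/T₂ - 1/T₁)
Step 2: ln(k₂/k₁) = ln(1.508e+04/1.338e-03) = ln(1.12706e+07) = 16.2377
Step 3: 1/T₂ - 1/T₁ = 1/358 - 1/262 = -1.023498e-03 K⁻¹
Step 4: Eₐ = -R × ln(k₂/k₁) / (1/T₂ - 1/T₁) = -8.314 × 16.2377 / -1.023498e-03
Step 5: Eₐ = 1.3190e+05 J/mol = 131.9 kJ/mol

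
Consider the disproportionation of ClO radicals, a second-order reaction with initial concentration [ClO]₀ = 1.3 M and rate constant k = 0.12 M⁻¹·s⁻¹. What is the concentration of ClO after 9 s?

0.5408 M

Step 1: For a second-order reaction: 1/[ClO] = 1/[ClO]₀ + kt
Step 2: 1/[ClO] = 1/1.3 + 0.12 × 9
Step 3: 1/[ClO] = 0.7692 + 1.08 = 1.849
Step 4: [ClO] = 1/1.849 = 0.5408 M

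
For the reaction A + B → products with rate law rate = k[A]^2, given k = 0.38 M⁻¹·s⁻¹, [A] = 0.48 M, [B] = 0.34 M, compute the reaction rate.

0.08755 M/s

Step 1: The rate law is rate = k[A]^2
Step 2: Note that the rate does not depend on [B] (zero order in B).
Step 3: rate = 0.38 × (0.48)^2 = 0.087552 M/s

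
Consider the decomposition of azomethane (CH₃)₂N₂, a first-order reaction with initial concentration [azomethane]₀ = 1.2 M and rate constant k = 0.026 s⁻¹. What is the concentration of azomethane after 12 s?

0.8784 M

Step 1: For a first-order reaction: [azomethane] = [azomethane]₀ × e^(-kt)
Step 2: [azomethane] = 1.2 × e^(-0.026 × 12)
Step 3: [azomethane] = 1.2 × e^(-0.312)
Step 4: [azomethane] = 1.2 × 0.731982 = 0.8784 M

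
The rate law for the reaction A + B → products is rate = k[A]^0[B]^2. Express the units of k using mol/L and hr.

(mol/L)⁻¹·hr⁻¹

Step 1: Overall order = 0 + 2 = 2.
Step 2: rate has units mol/L·hr⁻¹; [A]^0[B]^2 has units (mol/L)^2.
Step 3: k = rate/([A]^0[B]^2), so units of k = (mol/L)^(1-2)·hr⁻¹ = (mol/L)⁻¹·hr⁻¹.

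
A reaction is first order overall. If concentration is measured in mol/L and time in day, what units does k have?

day⁻¹

Step 1: For overall order n, rate = k × (concentration)^n.
Step 2: Rate has units mol/L·day⁻¹; concentration term has units (mol/L)^1.
Step 3: k = rate / (concentration)^n, so units of k = (mol/L)^(1-1)·day⁻¹ = day⁻¹.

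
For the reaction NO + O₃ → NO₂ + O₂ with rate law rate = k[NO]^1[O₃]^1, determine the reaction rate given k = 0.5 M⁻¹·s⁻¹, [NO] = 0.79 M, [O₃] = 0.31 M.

0.1225 M/s

Step 1: The rate law is rate = k[NO]^1[O₃]^1
Step 2: Substitute: rate = 0.5 × (0.79)^1 × (0.31)^1
Step 3: rate = 0.5 × 0.79 × 0.31 = 0.12245 M/s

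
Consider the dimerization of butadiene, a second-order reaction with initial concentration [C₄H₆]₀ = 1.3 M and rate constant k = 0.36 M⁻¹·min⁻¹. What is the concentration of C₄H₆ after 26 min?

0.09872 M

Step 1: For a second-order reaction: 1/[C₄H₆] = 1/[C₄H₆]₀ + kt
Step 2: 1/[C₄H₆] = 1/1.3 + 0.36 × 26
Step 3: 1/[C₄H₆] = 0.7692 + 9.36 = 10.13
Step 4: [C₄H₆] = 1/10.13 = 0.09872 M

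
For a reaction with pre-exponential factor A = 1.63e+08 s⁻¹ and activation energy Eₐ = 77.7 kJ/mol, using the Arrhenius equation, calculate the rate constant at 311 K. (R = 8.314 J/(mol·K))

1.45e-05 s⁻¹

Step 1: Use the Arrhenius equation: k = A × exp(-Eₐ/RT)
Step 2: Convert Eₐ to J/mol: 77.7 kJ/mol = 77700 J/mol
Step 3: Calculate the exponent: -Eₐ/(RT) = -77700/(8.314 × 311) = -30.05042
Step 4: k = 1.63e+08 × exp(-30.05042)
Step 5: k = 1.63e+08 × 8.89751e-14 = 1.4503e-05 s⁻¹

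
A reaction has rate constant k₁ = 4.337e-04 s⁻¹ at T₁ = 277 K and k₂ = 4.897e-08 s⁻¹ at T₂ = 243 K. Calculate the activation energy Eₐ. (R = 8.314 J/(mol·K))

149.6 kJ/mol

Step 1: Use the two-temperature Arrhenius form: ln(k₂/k₁) = -Eₐ/R × (1/T₂ - 1/T₁)
Step 2: ln(k₂/k₁) = ln(4.897e-08/4.337e-04) = ln(0.000112912) = -9.0889
Step 3: 1/T₂ - 1/T₁ = 1/243 - 1/277 = 5.051180e-04 K⁻¹
Step 4: Eₐ = -R × ln(k₂/k₁) / (1/T₂ - 1/T₁) = -8.314 × -9.0889 / 5.051180e-04
Step 5: Eₐ = 1.4960e+05 J/mol = 149.6 kJ/mol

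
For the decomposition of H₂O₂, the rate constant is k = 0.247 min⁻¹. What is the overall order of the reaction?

first order (1)

Step 1: The units of k for an nth-order reaction are (concentration)^(1-n)·(time)⁻¹.
Step 2: Here k has units min⁻¹, so the concentration exponent is 0.
Step 3: 1 - n = 0 ⇒ n = 1. The reaction is first order.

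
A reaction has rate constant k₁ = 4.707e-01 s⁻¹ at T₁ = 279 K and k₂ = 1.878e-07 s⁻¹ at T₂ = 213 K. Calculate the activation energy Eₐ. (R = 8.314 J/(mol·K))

110.3 kJ/mol

Step 1: Use the two-temperature Arrhenius form: ln(k₂/k₁) = -Eₐ/R × (1/T₂ - 1/T₁)
Step 2: ln(k₂/k₁) = ln(1.878e-07/4.707e-01) = ln(3.9898e-07) = -14.7344
Step 3: 1/T₂ - 1/T₁ = 1/213 - 1/279 = 1.110606e-03 K⁻¹
Step 4: Eₐ = -R × ln(k₂/k₁) / (1/T₂ - 1/T₁) = -8.314 × -14.7344 / 1.110606e-03
Step 5: Eₐ = 1.1030e+05 J/mol = 110.3 kJ/mol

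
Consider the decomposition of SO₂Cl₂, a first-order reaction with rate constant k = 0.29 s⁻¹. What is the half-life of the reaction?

2.39 s

Step 1: For a first-order reaction, t₁/₂ = ln(2)/k
Step 2: t₁/₂ = ln(2)/0.29
Step 3: t₁/₂ = 0.6931/0.29 = 2.39 s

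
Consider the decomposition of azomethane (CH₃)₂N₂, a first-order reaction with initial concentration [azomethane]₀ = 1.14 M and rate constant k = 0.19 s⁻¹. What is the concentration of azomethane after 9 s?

0.2062 M

Step 1: For a first-order reaction: [azomethane] = [azomethane]₀ × e^(-kt)
Step 2: [azomethane] = 1.14 × e^(-0.19 × 9)
Step 3: [azomethane] = 1.14 × e^(-1.71)
Step 4: [azomethane] = 1.14 × 0.180866 = 0.2062 M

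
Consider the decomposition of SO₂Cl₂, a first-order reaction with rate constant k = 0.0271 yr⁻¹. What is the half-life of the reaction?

25.58 yr

Step 1: For a first-order reaction, t₁/₂ = ln(2)/k
Step 2: t₁/₂ = ln(2)/0.0271
Step 3: t₁/₂ = 0.6931/0.0271 = 25.58 yr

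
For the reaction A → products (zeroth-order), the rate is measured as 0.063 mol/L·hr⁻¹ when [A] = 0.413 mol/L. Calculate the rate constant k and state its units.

0.063 mol/L·hr⁻¹

Step 1: For a zeroth-order reaction, rate = k (independent of concentration).
Step 2: k = rate = 0.063 mol/L·hr⁻¹.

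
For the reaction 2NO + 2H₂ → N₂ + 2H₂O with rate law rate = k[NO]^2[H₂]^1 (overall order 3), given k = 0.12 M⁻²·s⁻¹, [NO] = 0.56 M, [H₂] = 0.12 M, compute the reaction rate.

0.004516 M/s

Step 1: The rate law is rate = k[NO]^2[H₂]^1, overall order = 2+1 = 3
Step 2: Substitute values: rate = 0.12 × (0.56)^2 × (0.12)^1
Step 3: rate = 0.12 × 0.3136 × 0.12 = 0.00451584 M/s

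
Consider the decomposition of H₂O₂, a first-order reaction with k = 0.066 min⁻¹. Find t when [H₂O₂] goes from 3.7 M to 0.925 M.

21 min

Step 1: For first-order: t = ln([H₂O₂]₀/[H₂O₂])/k
Step 2: t = ln(3.7/0.925)/0.066
Step 3: t = ln(4)/0.066
Step 4: t = 1.386/0.066 = 21 min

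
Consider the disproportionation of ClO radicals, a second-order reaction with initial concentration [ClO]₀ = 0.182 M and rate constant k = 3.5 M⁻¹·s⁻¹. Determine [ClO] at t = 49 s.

0.00565 M

Step 1: For a second-order reaction: 1/[ClO] = 1/[ClO]₀ + kt
Step 2: 1/[ClO] = 1/0.182 + 3.5 × 49
Step 3: 1/[ClO] = 5.495 + 171.5 = 177
Step 4: [ClO] = 1/177 = 0.00565 M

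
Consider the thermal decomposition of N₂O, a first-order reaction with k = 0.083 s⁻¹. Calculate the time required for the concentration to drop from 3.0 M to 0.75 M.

16.7 s

Step 1: For first-order: t = ln([N₂O]₀/[N₂O])/k
Step 2: t = ln(3.0/0.75)/0.083
Step 3: t = ln(4)/0.083
Step 4: t = 1.386/0.083 = 16.7 s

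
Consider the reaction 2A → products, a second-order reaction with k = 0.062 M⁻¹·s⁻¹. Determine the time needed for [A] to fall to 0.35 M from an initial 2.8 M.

40.32 s

Step 1: For second-order: t = (1/[A] - 1/[A]₀)/k
Step 2: t = (1/0.35 - 1/2.8)/0.062
Step 3: t = (2.857 - 0.3571)/0.062
Step 4: t = 2.5/0.062 = 40.32 s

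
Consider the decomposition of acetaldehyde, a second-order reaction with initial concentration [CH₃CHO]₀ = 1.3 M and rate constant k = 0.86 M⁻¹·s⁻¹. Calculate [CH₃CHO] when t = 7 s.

0.1473 M

Step 1: For a second-order reaction: 1/[CH₃CHO] = 1/[CH₃CHO]₀ + kt
Step 2: 1/[CH₃CHO] = 1/1.3 + 0.86 × 7
Step 3: 1/[CH₃CHO] = 0.7692 + 6.02 = 6.789
Step 4: [CH₃CHO] = 1/6.789 = 0.1473 M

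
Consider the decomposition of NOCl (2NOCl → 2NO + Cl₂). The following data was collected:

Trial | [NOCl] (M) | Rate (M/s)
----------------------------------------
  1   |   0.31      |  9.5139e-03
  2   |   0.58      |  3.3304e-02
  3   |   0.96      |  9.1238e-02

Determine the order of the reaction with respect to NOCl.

second order (2)

Step 1: Compare trials to find order n where rate₂/rate₁ = ([NOCl]₂/[NOCl]₁)^n
Step 2: rate₂/rate₁ = 3.3304e-02/9.5139e-03 = 3.501
Step 3: [NOCl]₂/[NOCl]₁ = 0.58/0.31 = 1.871
Step 4: n = ln(3.501)/ln(1.871) = 2.00 ≈ 2
Step 5: The reaction is second order in NOCl.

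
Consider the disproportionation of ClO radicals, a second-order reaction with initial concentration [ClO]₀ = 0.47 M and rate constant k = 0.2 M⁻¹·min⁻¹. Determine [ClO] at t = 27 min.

0.1328 M

Step 1: For a second-order reaction: 1/[ClO] = 1/[ClO]₀ + kt
Step 2: 1/[ClO] = 1/0.47 + 0.2 × 27
Step 3: 1/[ClO] = 2.128 + 5.4 = 7.528
Step 4: [ClO] = 1/7.528 = 0.1328 M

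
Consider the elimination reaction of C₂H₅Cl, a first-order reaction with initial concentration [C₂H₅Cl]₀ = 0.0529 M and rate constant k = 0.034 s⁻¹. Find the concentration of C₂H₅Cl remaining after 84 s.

0.003042 M

Step 1: For a first-order reaction: [C₂H₅Cl] = [C₂H₅Cl]₀ × e^(-kt)
Step 2: [C₂H₅Cl] = 0.0529 × e^(-0.034 × 84)
Step 3: [C₂H₅Cl] = 0.0529 × e^(-2.856)
Step 4: [C₂H₅Cl] = 0.0529 × 0.0574983 = 0.003042 M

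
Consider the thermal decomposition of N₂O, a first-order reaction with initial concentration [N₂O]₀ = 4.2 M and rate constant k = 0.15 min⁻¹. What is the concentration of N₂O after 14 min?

0.5143 M

Step 1: For a first-order reaction: [N₂O] = [N₂O]₀ × e^(-kt)
Step 2: [N₂O] = 4.2 × e^(-0.15 × 14)
Step 3: [N₂O] = 4.2 × e^(-2.1)
Step 4: [N₂O] = 4.2 × 0.122456 = 0.5143 M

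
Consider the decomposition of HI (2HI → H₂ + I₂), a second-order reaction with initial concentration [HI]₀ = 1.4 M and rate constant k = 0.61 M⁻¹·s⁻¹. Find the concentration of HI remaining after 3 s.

0.393 M

Step 1: For a second-order reaction: 1/[HI] = 1/[HI]₀ + kt
Step 2: 1/[HI] = 1/1.4 + 0.61 × 3
Step 3: 1/[HI] = 0.7143 + 1.83 = 2.544
Step 4: [HI] = 1/2.544 = 0.393 M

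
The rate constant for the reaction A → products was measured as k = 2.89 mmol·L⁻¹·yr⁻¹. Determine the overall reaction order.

zeroth order (0)

Step 1: The units of k for an nth-order reaction are (concentration)^(1-n)·(time)⁻¹.
Step 2: Here k has units mmol·L⁻¹·yr⁻¹, so the concentration exponent is 1.
Step 3: 1 - n = 1 ⇒ n = 0. The reaction is zeroth order.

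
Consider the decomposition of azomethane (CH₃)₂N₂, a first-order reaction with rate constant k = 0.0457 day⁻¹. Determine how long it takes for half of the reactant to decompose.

15.17 day

Step 1: For a first-order reaction, t₁/₂ = ln(2)/k
Step 2: t₁/₂ = ln(2)/0.0457
Step 3: t₁/₂ = 0.6931/0.0457 = 15.17 day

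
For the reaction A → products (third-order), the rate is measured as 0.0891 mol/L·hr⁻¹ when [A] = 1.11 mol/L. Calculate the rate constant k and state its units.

0.06515 (mol/L)⁻²·hr⁻¹

Step 1: rate = k[A]^3, so k = rate / [A]^3.
Step 2: k = 0.0891 / (1.11)^3 = 0.0891 / 1.368.
Step 3: k = 0.06515 (mol/L)⁻²·hr⁻¹.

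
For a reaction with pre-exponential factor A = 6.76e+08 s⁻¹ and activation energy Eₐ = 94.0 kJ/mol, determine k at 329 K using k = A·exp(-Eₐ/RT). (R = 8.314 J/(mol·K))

8.04e-07 s⁻¹

Step 1: Use the Arrhenius equation: k = A × exp(-Eₐ/RT)
Step 2: Convert Eₐ to J/mol: 94.0 kJ/mol = 94000 J/mol
Step 3: Calculate the exponent: -Eₐ/(RT) = -94000/(8.314 × 329) = -34.36544
Step 4: k = 6.76e+08 × exp(-34.36544)
Step 5: k = 6.76e+08 × 1.18927e-15 = 8.0395e-07 s⁻¹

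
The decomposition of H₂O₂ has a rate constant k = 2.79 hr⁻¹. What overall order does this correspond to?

first order (1)

Step 1: The units of k for an nth-order reaction are (concentration)^(1-n)·(time)⁻¹.
Step 2: Here k has units hr⁻¹, so the concentration exponent is 0.
Step 3: 1 - n = 0 ⇒ n = 1. The reaction is first order.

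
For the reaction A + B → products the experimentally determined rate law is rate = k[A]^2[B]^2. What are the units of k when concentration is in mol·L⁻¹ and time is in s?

(mol·L⁻¹)⁻³·s⁻¹

Step 1: Overall order = 2 + 2 = 4.
Step 2: rate has units mol·L⁻¹·s⁻¹; [A]^2[B]^2 has units (mol·L⁻¹)^4.
Step 3: k = rate/([A]^2[B]^2), so units of k = (mol·L⁻¹)^(1-4)·s⁻¹ = (mol·L⁻¹)⁻³·s⁻¹.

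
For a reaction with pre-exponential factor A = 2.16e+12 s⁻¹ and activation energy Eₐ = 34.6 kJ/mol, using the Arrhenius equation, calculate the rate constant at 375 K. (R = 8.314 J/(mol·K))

3.27e+07 s⁻¹

Step 1: Use the Arrhenius equation: k = A × exp(-Eₐ/RT)
Step 2: Convert Eₐ to J/mol: 34.6 kJ/mol = 34600 J/mol
Step 3: Calculate the exponent: -Eₐ/(RT) = -34600/(8.314 × 375) = -11.09775
Step 4: k = 2.16e+12 × exp(-11.09775)
Step 5: k = 2.16e+12 × 1.51464e-05 = 3.2716e+07 s⁻¹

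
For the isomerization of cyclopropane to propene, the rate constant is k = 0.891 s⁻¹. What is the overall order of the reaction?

first order (1)

Step 1: The units of k for an nth-order reaction are (concentration)^(1-n)·(time)⁻¹.
Step 2: Here k has units s⁻¹, so the concentration exponent is 0.
Step 3: 1 - n = 0 ⇒ n = 1. The reaction is first order.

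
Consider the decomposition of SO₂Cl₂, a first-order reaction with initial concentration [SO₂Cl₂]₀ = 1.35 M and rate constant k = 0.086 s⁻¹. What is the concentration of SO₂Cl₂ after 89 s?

0.0006401 M

Step 1: For a first-order reaction: [SO₂Cl₂] = [SO₂Cl₂]₀ × e^(-kt)
Step 2: [SO₂Cl₂] = 1.35 × e^(-0.086 × 89)
Step 3: [SO₂Cl₂] = 1.35 × e^(-7.654)
Step 4: [SO₂Cl₂] = 1.35 × 0.000474144 = 0.0006401 M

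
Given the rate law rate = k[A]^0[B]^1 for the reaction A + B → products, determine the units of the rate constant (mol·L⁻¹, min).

min⁻¹

Step 1: Overall order = 0 + 1 = 1.
Step 2: rate has units mol·L⁻¹·min⁻¹; [A]^0[B]^1 has units (mol·L⁻¹)^1.
Step 3: k = rate/([A]^0[B]^1), so units of k = (mol·L⁻¹)^(1-1)·min⁻¹ = min⁻¹.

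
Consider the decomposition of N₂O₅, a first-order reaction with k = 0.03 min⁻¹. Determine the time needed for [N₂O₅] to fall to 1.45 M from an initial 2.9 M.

23.1 min

Step 1: For first-order: t = ln([N₂O₅]₀/[N₂O₅])/k
Step 2: t = ln(2.9/1.45)/0.03
Step 3: t = ln(2)/0.03
Step 4: t = 0.6931/0.03 = 23.1 min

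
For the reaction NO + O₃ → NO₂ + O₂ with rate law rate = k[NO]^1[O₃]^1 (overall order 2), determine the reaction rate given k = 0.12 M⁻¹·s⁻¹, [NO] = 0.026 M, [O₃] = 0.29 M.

0.0009048 M/s

Step 1: The rate law is rate = k[NO]^1[O₃]^1, overall order = 1+1 = 2
Step 2: Substitute values: rate = 0.12 × (0.026)^1 × (0.29)^1
Step 3: rate = 0.12 × 0.026 × 0.29 = 0.0009048 M/s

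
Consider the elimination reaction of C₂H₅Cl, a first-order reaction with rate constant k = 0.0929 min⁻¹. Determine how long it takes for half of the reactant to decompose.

7.461 min

Step 1: For a first-order reaction, t₁/₂ = ln(2)/k
Step 2: t₁/₂ = ln(2)/0.0929
Step 3: t₁/₂ = 0.6931/0.0929 = 7.461 min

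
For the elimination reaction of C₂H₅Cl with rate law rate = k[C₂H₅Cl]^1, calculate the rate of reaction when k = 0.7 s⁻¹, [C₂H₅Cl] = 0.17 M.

0.119 M/s

Step 1: Identify the rate law: rate = k[C₂H₅Cl]^1
Step 2: Substitute values: rate = 0.7 × (0.17)^1
Step 3: Calculate: rate = 0.7 × 0.17 = 0.119 M/s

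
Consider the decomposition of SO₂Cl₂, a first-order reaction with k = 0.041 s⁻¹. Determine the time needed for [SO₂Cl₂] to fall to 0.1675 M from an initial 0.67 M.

33.81 s

Step 1: For first-order: t = ln([SO₂Cl₂]₀/[SO₂Cl₂])/k
Step 2: t = ln(0.67/0.1675)/0.041
Step 3: t = ln(4)/0.041
Step 4: t = 1.386/0.041 = 33.81 s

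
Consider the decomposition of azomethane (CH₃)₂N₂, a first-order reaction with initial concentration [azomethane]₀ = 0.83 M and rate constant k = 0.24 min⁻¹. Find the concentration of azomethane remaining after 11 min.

0.05923 M

Step 1: For a first-order reaction: [azomethane] = [azomethane]₀ × e^(-kt)
Step 2: [azomethane] = 0.83 × e^(-0.24 × 11)
Step 3: [azomethane] = 0.83 × e^(-2.64)
Step 4: [azomethane] = 0.83 × 0.0713613 = 0.05923 M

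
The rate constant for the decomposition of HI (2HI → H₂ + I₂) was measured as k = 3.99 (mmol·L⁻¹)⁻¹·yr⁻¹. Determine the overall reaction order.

second order (2)

Step 1: The units of k for an nth-order reaction are (concentration)^(1-n)·(time)⁻¹.
Step 2: Here k has units (mmol·L⁻¹)⁻¹·yr⁻¹, so the concentration exponent is -1.
Step 3: 1 - n = -1 ⇒ n = 2. The reaction is second order.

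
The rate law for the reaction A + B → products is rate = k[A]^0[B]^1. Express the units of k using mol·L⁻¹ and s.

s⁻¹

Step 1: Overall order = 0 + 1 = 1.
Step 2: rate has units mol·L⁻¹·s⁻¹; [A]^0[B]^1 has units (mol·L⁻¹)^1.
Step 3: k = rate/([A]^0[B]^1), so units of k = (mol·L⁻¹)^(1-1)·s⁻¹ = s⁻¹.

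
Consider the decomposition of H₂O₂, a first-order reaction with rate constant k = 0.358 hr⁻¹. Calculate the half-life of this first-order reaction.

1.936 hr

Step 1: For a first-order reaction, t₁/₂ = ln(2)/k
Step 2: t₁/₂ = ln(2)/0.358
Step 3: t₁/₂ = 0.6931/0.358 = 1.936 hr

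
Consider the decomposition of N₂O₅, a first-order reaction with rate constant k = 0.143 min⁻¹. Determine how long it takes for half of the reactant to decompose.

4.847 min

Step 1: For a first-order reaction, t₁/₂ = ln(2)/k
Step 2: t₁/₂ = ln(2)/0.143
Step 3: t₁/₂ = 0.6931/0.143 = 4.847 min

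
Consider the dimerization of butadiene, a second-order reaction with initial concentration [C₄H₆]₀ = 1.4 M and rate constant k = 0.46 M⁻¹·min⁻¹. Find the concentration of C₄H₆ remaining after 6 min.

0.2878 M

Step 1: For a second-order reaction: 1/[C₄H₆] = 1/[C₄H₆]₀ + kt
Step 2: 1/[C₄H₆] = 1/1.4 + 0.46 × 6
Step 3: 1/[C₄H₆] = 0.7143 + 2.76 = 3.474
Step 4: [C₄H₆] = 1/3.474 = 0.2878 M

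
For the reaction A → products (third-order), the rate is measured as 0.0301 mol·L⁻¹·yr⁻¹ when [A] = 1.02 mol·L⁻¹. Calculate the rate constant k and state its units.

0.02836 (mol·L⁻¹)⁻²·yr⁻¹

Step 1: rate = k[A]^3, so k = rate / [A]^3.
Step 2: k = 0.0301 / (1.02)^3 = 0.0301 / 1.061.
Step 3: k = 0.02836 (mol·L⁻¹)⁻²·yr⁻¹.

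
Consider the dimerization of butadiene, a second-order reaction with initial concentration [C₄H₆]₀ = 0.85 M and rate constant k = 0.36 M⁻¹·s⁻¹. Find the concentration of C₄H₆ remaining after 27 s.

0.09177 M

Step 1: For a second-order reaction: 1/[C₄H₆] = 1/[C₄H₆]₀ + kt
Step 2: 1/[C₄H₆] = 1/0.85 + 0.36 × 27
Step 3: 1/[C₄H₆] = 1.176 + 9.72 = 10.9
Step 4: [C₄H₆] = 1/10.9 = 0.09177 M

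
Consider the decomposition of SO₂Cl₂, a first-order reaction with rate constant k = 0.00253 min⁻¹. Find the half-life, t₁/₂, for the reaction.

274 min

Step 1: For a first-order reaction, t₁/₂ = ln(2)/k
Step 2: t₁/₂ = ln(2)/0.00253
Step 3: t₁/₂ = 0.6931/0.00253 = 274 min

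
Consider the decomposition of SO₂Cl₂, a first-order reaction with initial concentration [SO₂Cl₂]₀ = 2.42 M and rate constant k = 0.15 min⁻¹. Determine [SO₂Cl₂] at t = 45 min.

0.002834 M

Step 1: For a first-order reaction: [SO₂Cl₂] = [SO₂Cl₂]₀ × e^(-kt)
Step 2: [SO₂Cl₂] = 2.42 × e^(-0.15 × 45)
Step 3: [SO₂Cl₂] = 2.42 × e^(-6.75)
Step 4: [SO₂Cl₂] = 2.42 × 0.00117088 = 0.002834 M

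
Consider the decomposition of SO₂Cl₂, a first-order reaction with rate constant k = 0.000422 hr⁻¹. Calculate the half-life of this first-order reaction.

1643 hr

Step 1: For a first-order reaction, t₁/₂ = ln(2)/k
Step 2: t₁/₂ = ln(2)/0.000422
Step 3: t₁/₂ = 0.6931/0.000422 = 1643 hr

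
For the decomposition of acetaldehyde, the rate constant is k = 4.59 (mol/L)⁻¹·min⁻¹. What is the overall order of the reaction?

second order (2)

Step 1: The units of k for an nth-order reaction are (concentration)^(1-n)·(time)⁻¹.
Step 2: Here k has units (mol/L)⁻¹·min⁻¹, so the concentration exponent is -1.
Step 3: 1 - n = -1 ⇒ n = 2. The reaction is second order.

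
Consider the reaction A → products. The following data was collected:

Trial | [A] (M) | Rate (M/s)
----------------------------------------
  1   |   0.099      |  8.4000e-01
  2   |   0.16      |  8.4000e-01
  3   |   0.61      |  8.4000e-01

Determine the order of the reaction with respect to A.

zeroth order (0)

Step 1: Compare trials - when concentration changes, rate stays constant.
Step 2: rate₂/rate₁ = 8.4000e-01/8.4000e-01 = 1
Step 3: [A]₂/[A]₁ = 0.16/0.099 = 1.616
Step 4: Since rate ratio ≈ (conc ratio)^0, the reaction is zeroth order.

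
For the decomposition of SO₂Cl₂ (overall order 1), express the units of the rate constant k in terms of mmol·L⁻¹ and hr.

hr⁻¹

Step 1: For overall order n, rate = k × (concentration)^n.
Step 2: Rate has units mmol·L⁻¹·hr⁻¹; concentration term has units (mmol·L⁻¹)^1.
Step 3: k = rate / (concentration)^n, so units of k = (mmol·L⁻¹)^(1-1)·hr⁻¹ = hr⁻¹.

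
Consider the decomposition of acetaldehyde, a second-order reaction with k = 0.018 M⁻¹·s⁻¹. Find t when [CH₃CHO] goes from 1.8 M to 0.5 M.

80.25 s

Step 1: For second-order: t = (1/[CH₃CHO] - 1/[CH₃CHO]₀)/k
Step 2: t = (1/0.5 - 1/1.8)/0.018
Step 3: t = (2 - 0.5556)/0.018
Step 4: t = 1.444/0.018 = 80.25 s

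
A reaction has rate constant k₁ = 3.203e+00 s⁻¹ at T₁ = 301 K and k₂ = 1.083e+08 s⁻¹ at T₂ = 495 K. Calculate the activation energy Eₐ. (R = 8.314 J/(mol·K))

110.7 kJ/mol

Step 1: Use the two-temperature Arrhenius form: ln(k₂/k₁) = -Eₐ/R × (1/T₂ - 1/T₁)
Step 2: ln(k₂/k₁) = ln(1.083e+08/3.203e+00) = ln(3.38121e+07) = 17.3363
Step 3: 1/T₂ - 1/T₁ = 1/495 - 1/301 = -1.302057e-03 K⁻¹
Step 4: Eₐ = -R × ln(k₂/k₁) / (1/T₂ - 1/T₁) = -8.314 × 17.3363 / -1.302057e-03
Step 5: Eₐ = 1.1070e+05 J/mol = 110.7 kJ/mol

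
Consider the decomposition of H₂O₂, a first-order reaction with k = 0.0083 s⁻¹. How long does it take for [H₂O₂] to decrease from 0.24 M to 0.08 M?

132.4 s

Step 1: For first-order: t = ln([H₂O₂]₀/[H₂O₂])/k
Step 2: t = ln(0.24/0.08)/0.0083
Step 3: t = ln(3)/0.0083
Step 4: t = 1.099/0.0083 = 132.4 s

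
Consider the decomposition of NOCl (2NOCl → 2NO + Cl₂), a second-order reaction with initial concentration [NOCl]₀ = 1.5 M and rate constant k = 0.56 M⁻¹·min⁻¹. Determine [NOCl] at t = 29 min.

0.05915 M

Step 1: For a second-order reaction: 1/[NOCl] = 1/[NOCl]₀ + kt
Step 2: 1/[NOCl] = 1/1.5 + 0.56 × 29
Step 3: 1/[NOCl] = 0.6667 + 16.24 = 16.91
Step 4: [NOCl] = 1/16.91 = 0.05915 M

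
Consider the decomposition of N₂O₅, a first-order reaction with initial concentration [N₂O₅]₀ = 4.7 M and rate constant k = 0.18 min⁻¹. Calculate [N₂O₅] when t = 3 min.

2.739 M

Step 1: For a first-order reaction: [N₂O₅] = [N₂O₅]₀ × e^(-kt)
Step 2: [N₂O₅] = 4.7 × e^(-0.18 × 3)
Step 3: [N₂O₅] = 4.7 × e^(-0.54)
Step 4: [N₂O₅] = 4.7 × 0.582748 = 2.739 M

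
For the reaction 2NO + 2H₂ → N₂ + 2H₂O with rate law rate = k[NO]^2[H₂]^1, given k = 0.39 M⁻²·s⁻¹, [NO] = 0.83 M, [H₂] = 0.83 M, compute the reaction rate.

0.223 M/s

Step 1: The rate law is rate = k[NO]^2[H₂]^1
Step 2: Substitute: rate = 0.39 × (0.83)^2 × (0.83)^1
Step 3: rate = 0.39 × 0.6889 × 0.83 = 0.222997 M/s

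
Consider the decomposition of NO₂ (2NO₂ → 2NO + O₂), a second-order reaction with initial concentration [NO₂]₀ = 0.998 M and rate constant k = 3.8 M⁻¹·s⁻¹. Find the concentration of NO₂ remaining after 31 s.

0.008417 M

Step 1: For a second-order reaction: 1/[NO₂] = 1/[NO₂]₀ + kt
Step 2: 1/[NO₂] = 1/0.998 + 3.8 × 31
Step 3: 1/[NO₂] = 1.002 + 117.8 = 118.8
Step 4: [NO₂] = 1/118.8 = 0.008417 M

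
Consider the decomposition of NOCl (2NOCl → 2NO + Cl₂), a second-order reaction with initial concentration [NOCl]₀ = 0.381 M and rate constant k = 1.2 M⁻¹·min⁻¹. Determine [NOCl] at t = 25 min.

0.03065 M

Step 1: For a second-order reaction: 1/[NOCl] = 1/[NOCl]₀ + kt
Step 2: 1/[NOCl] = 1/0.381 + 1.2 × 25
Step 3: 1/[NOCl] = 2.625 + 30 = 32.62
Step 4: [NOCl] = 1/32.62 = 0.03065 M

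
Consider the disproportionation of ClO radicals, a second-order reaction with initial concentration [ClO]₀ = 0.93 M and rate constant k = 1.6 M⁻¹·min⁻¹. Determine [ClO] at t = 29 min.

0.02106 M

Step 1: For a second-order reaction: 1/[ClO] = 1/[ClO]₀ + kt
Step 2: 1/[ClO] = 1/0.93 + 1.6 × 29
Step 3: 1/[ClO] = 1.075 + 46.4 = 47.48
Step 4: [ClO] = 1/47.48 = 0.02106 M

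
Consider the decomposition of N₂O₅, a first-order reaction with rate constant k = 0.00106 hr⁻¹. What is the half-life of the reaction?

653.9 hr

Step 1: For a first-order reaction, t₁/₂ = ln(2)/k
Step 2: t₁/₂ = ln(2)/0.00106
Step 3: t₁/₂ = 0.6931/0.00106 = 653.9 hr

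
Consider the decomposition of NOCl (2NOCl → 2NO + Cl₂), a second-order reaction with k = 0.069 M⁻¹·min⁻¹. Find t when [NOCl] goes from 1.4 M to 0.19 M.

65.93 min

Step 1: For second-order: t = (1/[NOCl] - 1/[NOCl]₀)/k
Step 2: t = (1/0.19 - 1/1.4)/0.069
Step 3: t = (5.263 - 0.7143)/0.069
Step 4: t = 4.549/0.069 = 65.93 min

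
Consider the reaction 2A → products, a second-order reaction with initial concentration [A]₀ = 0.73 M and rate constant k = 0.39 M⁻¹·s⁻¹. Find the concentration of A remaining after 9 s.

0.2049 M

Step 1: For a second-order reaction: 1/[A] = 1/[A]₀ + kt
Step 2: 1/[A] = 1/0.73 + 0.39 × 9
Step 3: 1/[A] = 1.37 + 3.51 = 4.88
Step 4: [A] = 1/4.88 = 0.2049 M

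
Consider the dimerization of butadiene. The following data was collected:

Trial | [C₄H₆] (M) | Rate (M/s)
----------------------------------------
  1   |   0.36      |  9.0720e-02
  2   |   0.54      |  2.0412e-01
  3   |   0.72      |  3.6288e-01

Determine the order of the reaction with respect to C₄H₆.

second order (2)

Step 1: Compare trials to find order n where rate₂/rate₁ = ([C₄H₆]₂/[C₄H₆]₁)^n
Step 2: rate₂/rate₁ = 2.0412e-01/9.0720e-02 = 2.25
Step 3: [C₄H₆]₂/[C₄H₆]₁ = 0.54/0.36 = 1.5
Step 4: n = ln(2.25)/ln(1.5) = 2.00 ≈ 2
Step 5: The reaction is second order in C₄H₆.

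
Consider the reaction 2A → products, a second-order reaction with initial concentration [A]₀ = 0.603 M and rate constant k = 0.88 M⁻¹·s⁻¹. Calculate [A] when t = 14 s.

0.07154 M

Step 1: For a second-order reaction: 1/[A] = 1/[A]₀ + kt
Step 2: 1/[A] = 1/0.603 + 0.88 × 14
Step 3: 1/[A] = 1.658 + 12.32 = 13.98
Step 4: [A] = 1/13.98 = 0.07154 M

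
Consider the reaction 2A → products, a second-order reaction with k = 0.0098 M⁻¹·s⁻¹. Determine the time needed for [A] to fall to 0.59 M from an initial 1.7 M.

112.9 s

Step 1: For second-order: t = (1/[A] - 1/[A]₀)/k
Step 2: t = (1/0.59 - 1/1.7)/0.0098
Step 3: t = (1.695 - 0.5882)/0.0098
Step 4: t = 1.107/0.0098 = 112.9 s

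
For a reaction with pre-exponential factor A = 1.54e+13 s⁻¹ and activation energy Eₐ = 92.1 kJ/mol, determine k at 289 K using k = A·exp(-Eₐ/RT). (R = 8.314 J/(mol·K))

3.47e-04 s⁻¹

Step 1: Use the Arrhenius equation: k = A × exp(-Eₐ/RT)
Step 2: Convert Eₐ to J/mol: 92.1 kJ/mol = 92100 J/mol
Step 3: Calculate the exponent: -Eₐ/(RT) = -92100/(8.314 × 289) = -38.33114
Step 4: k = 1.54e+13 × exp(-38.33114)
Step 5: k = 1.54e+13 × 2.25423e-17 = 3.4715e-04 s⁻¹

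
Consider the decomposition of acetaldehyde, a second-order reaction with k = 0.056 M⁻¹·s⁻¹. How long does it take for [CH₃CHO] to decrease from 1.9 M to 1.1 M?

6.835 s

Step 1: For second-order: t = (1/[CH₃CHO] - 1/[CH₃CHO]₀)/k
Step 2: t = (1/1.1 - 1/1.9)/0.056
Step 3: t = (0.9091 - 0.5263)/0.056
Step 4: t = 0.3828/0.056 = 6.835 s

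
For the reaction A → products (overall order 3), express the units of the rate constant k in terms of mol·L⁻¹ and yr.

(mol·L⁻¹)⁻²·yr⁻¹

Step 1: For overall order n, rate = k × (concentration)^n.
Step 2: Rate has units mol·L⁻¹·yr⁻¹; concentration term has units (mol·L⁻¹)^3.
Step 3: k = rate / (concentration)^n, so units of k = (mol·L⁻¹)^(1-3)·yr⁻¹ = (mol·L⁻¹)⁻²·yr⁻¹.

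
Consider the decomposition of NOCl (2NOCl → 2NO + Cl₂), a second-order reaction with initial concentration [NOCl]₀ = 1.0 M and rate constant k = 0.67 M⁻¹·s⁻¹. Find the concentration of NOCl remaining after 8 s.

0.1572 M

Step 1: For a second-order reaction: 1/[NOCl] = 1/[NOCl]₀ + kt
Step 2: 1/[NOCl] = 1/1.0 + 0.67 × 8
Step 3: 1/[NOCl] = 1 + 5.36 = 6.36
Step 4: [NOCl] = 1/6.36 = 0.1572 M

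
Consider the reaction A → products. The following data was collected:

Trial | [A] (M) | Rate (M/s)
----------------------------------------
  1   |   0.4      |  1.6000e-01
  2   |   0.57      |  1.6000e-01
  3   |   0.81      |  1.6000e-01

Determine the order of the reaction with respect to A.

zeroth order (0)

Step 1: Compare trials - when concentration changes, rate stays constant.
Step 2: rate₂/rate₁ = 1.6000e-01/1.6000e-01 = 1
Step 3: [A]₂/[A]₁ = 0.57/0.4 = 1.425
Step 4: Since rate ratio ≈ (conc ratio)^0, the reaction is zeroth order.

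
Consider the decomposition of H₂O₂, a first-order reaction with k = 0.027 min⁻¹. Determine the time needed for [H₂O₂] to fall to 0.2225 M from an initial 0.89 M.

51.34 min

Step 1: For first-order: t = ln([H₂O₂]₀/[H₂O₂])/k
Step 2: t = ln(0.89/0.2225)/0.027
Step 3: t = ln(4)/0.027
Step 4: t = 1.386/0.027 = 51.34 min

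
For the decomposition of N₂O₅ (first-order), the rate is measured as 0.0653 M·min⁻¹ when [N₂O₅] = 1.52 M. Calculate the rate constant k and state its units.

0.04296 min⁻¹

Step 1: rate = k[N₂O₅]^1, so k = rate / [N₂O₅]^1.
Step 2: k = 0.0653 / (1.52)^1 = 0.0653 / 1.52.
Step 3: k = 0.04296 min⁻¹.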